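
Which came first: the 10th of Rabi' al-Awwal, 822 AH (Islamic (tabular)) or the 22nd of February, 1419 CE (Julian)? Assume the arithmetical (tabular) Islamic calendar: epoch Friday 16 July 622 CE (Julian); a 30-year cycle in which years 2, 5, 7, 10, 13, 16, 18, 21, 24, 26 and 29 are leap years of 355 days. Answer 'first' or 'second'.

Converting both to JDN: 2239443 vs 2239400; the smaller is the second.

second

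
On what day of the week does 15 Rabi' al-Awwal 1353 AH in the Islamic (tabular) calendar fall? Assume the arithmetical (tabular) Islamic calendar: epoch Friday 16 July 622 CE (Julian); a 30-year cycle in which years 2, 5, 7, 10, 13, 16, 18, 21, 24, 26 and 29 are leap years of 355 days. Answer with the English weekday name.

Thursday

In the Gregorian calendar this is 28 June 1934 (JDN 2427617).
JDN 2427617 mod 7 = 3, and JDN 0 was a Monday, so this is a Thursday.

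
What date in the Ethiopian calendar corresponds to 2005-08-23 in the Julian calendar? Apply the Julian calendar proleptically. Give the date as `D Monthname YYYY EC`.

Julian Day Number of the source date = 2453619.
Converting JDN 2453619 to the Ethiopian calendar gives 30 Nehase 1997 EC.

30 Nehase 1997 EC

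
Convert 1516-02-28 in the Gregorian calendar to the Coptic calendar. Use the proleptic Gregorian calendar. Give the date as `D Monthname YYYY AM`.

Both dates share Julian Day Number 2274825; in the Coptic calendar that is 23 Meshir 1232 AM.

23 Meshir 1232 AM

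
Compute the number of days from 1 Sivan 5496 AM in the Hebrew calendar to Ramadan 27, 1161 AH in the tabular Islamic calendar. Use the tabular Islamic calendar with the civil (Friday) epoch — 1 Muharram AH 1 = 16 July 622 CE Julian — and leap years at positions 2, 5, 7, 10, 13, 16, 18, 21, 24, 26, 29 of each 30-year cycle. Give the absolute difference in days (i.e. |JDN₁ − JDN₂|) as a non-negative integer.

4515

JDN of the first date = 2355252.
JDN of the second date = 2359767.
|2359767 − 2355252| = 4515.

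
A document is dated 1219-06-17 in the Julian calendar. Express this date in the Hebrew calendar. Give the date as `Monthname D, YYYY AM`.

The source date corresponds to 24 June 1219 in the proleptic Gregorian calendar (JDN 2166465).
That day falls on 2 Tammuz 4979 AM in the Hebrew calendar.

Tammuz 2, 4979 AM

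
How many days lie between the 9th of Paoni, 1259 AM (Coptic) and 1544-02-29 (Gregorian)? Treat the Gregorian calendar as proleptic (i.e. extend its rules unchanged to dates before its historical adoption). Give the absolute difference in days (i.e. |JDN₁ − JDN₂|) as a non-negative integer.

261

First date → JDN 2284792; second date → JDN 2285053.
The interval is |2284792 − 2285053| = 261 days.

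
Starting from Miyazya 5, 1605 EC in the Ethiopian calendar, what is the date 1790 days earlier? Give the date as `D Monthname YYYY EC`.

JDN of Miyazya 5, 1605 EC = 2310296.
2310296 − 1790 = 2308506.
JDN 2308506 in the Ethiopian calendar is 11 Ginbot 1600 EC.

11 Ginbot 1600 EC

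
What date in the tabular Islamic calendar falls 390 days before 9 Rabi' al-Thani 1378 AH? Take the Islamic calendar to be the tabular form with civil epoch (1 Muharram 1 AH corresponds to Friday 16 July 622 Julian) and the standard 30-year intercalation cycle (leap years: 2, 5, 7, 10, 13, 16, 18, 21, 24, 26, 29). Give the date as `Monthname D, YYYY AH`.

Rabi' al-Awwal 3, 1377 AH

Counting 390 days back from JDN 2436500 reaches JDN 2436110, which is Rabi' al-Awwal 3, 1377 AH.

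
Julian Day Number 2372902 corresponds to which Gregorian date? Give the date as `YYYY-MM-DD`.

1784-09-06

Counting from JDN 2299161 = 15 Oct 1582 gives an offset of 73741 days.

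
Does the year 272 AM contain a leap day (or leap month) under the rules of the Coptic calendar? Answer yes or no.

272 mod 4 = 0; in the Coptic calendar a year is leap when year mod 4 = 3, so it is a common year.

no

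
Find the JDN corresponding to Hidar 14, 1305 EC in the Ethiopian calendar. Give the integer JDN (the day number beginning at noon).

In the proleptic Gregorian calendar the same day is 18 November 1312.
JDN 2451545 is 1 January 2000 CE (Gregorian); the target day is −250965 days from there, so JDN = 2200580.

2200580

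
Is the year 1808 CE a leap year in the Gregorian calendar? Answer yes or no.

yes

1808 is divisible by 4 and not by 100, so it is a leap year.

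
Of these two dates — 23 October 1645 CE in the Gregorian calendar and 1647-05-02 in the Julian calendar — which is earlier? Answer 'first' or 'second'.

Converting both to JDN: 2322180 vs 2322746; the smaller is the first.

first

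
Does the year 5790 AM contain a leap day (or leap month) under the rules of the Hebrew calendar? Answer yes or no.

yes

Hebrew year 5790 is year 14 of its 19-year Metonic cycle; leap years are at positions 3, 6, 8, 11, 14, 17, 19, so it is a leap year (13 months).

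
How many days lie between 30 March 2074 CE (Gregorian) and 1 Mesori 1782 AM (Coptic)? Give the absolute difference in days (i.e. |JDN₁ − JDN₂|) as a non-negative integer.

2792

First date → JDN 2478662; second date → JDN 2475870.
The interval is |2478662 − 2475870| = 2792 days.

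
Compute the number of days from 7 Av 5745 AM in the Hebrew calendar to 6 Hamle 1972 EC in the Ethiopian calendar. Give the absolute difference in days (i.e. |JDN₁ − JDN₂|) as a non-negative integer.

1838

First date → JDN 2446272; second date → JDN 2444434.
The interval is |2446272 − 2444434| = 1838 days.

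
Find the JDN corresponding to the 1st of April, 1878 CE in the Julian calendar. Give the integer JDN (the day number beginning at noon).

2407088

In the Gregorian calendar the same day is 13 April 1878.
JDN 2400001 is 17 November 1858 CE (Gregorian), MJD 0; the target day is +7087 days from there, so JDN = 2407088.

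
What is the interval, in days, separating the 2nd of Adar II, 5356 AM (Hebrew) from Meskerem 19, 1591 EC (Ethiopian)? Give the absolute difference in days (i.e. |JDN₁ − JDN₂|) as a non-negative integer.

First date → JDN 2304048; second date → JDN 2304986.
The interval is |2304048 − 2304986| = 938 days.

938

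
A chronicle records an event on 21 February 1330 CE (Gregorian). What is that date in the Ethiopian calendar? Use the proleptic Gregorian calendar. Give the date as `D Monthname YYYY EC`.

19 Yekatit 1322 EC

Julian Day Number of the source date = 2206884.
Converting JDN 2206884 to the Ethiopian calendar gives 19 Yekatit 1322 EC.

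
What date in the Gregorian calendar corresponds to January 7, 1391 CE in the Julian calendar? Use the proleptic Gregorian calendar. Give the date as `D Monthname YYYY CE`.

15 January 1391 CE

For dates in this range the Gregorian date is 8 days ahead of the Julian.
7 January 1391 Julian + 8 days → 15 January 1391 Gregorian.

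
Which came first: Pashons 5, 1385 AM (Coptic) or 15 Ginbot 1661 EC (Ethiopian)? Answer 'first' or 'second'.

first

The two dates have Julian Day Numbers 2330780 and 2330790 respectively.
Since 2330780 < 2330790, the first date comes first.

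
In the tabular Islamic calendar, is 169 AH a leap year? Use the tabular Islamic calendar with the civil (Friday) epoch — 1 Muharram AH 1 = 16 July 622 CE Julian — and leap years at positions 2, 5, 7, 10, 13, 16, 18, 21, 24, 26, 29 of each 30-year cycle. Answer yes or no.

Year 169 AH is year 19 of its 30-year cycle; leap positions are 2, 5, 7, 10, 13, 16, 18, 21, 24, 26, 29, so it is a common year (354 days).

no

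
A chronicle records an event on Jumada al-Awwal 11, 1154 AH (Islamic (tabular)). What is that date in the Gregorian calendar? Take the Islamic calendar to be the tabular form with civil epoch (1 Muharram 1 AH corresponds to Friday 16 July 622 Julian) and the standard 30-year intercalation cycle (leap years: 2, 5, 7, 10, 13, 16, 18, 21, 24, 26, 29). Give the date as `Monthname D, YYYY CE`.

Julian Day Number of the source date = 2357153.
Converting JDN 2357153 to the Gregorian calendar gives 25 July 1741 CE.

July 25, 1741 CE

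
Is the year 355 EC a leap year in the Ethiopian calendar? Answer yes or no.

355 mod 4 = 3; in the Ethiopian calendar a year is leap when year mod 4 = 3, so it is a leap year.

yes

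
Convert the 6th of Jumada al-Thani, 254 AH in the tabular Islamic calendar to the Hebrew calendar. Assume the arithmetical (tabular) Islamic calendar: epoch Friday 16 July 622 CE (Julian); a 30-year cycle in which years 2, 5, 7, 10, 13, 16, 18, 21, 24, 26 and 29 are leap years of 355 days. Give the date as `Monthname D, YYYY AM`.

The source date corresponds to 6 June 868 in the proleptic Gregorian calendar (JDN 2038248).
That day falls on 8 Sivan 4628 AM in the Hebrew calendar.

Sivan 8, 4628 AM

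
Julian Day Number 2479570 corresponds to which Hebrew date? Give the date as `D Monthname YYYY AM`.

25 Elul 5836 AM

JDN 2479570 is 23 September 2076 in the Gregorian calendar.
In the Hebrew calendar that day is 25 Elul 5836 AM.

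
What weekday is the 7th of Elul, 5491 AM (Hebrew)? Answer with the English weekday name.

Saturday

In the Gregorian calendar this is 8 September 1731 (JDN 2353545).
2353545 ≡ 5 (mod 7); counting from Monday = 0 gives Saturday.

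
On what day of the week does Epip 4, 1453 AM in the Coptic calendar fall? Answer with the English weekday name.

Tuesday

In the Gregorian calendar this is 9 July 1737 (JDN 2355676).
2355676 ≡ 1 (mod 7); counting from Monday = 0 gives Tuesday.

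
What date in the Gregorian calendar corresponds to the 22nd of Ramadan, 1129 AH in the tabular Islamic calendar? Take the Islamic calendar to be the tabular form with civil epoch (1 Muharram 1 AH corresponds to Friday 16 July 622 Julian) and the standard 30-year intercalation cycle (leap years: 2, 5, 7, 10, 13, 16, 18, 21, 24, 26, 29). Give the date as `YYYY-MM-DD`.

Both dates share Julian Day Number 2348423; in the Gregorian calendar that is 30 August 1717 CE.

1717-08-30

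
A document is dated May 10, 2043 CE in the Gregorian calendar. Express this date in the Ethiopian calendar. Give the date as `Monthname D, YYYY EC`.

Both dates share Julian Day Number 2467380; in the Ethiopian calendar that is 2 Ginbot 2035 EC.

Ginbot 2, 2035 EC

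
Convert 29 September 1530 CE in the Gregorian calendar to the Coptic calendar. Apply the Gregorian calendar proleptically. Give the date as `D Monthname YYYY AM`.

Both dates share Julian Day Number 2280152; in the Coptic calendar that is 22 Thout 1247 AM.

22 Thout 1247 AM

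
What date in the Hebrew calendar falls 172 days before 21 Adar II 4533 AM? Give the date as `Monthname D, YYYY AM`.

The starting date is JDN 2003476; 2003476 − 172 = 2003304.
JDN 2003304 corresponds to Tishrei 28, 4533 AM.

Tishrei 28, 4533 AM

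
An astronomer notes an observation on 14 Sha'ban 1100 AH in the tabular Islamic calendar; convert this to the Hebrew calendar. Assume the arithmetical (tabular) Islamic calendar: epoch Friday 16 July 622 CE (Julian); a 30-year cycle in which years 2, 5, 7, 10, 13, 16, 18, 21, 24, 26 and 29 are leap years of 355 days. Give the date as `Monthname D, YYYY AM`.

Sivan 15, 5449 AM

Julian Day Number of the source date = 2338109.
Converting JDN 2338109 to the Hebrew calendar gives 15 Sivan 5449 AM.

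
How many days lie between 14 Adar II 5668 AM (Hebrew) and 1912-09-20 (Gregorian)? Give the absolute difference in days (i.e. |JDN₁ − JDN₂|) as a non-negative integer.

1648

First date → JDN 2418018; second date → JDN 2419666.
The interval is |2418018 − 2419666| = 1648 days.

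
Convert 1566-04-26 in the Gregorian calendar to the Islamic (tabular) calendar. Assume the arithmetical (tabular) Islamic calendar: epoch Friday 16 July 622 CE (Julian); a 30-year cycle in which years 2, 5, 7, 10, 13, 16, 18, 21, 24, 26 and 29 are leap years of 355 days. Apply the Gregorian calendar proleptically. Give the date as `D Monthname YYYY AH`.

Both dates share Julian Day Number 2293145; in the tabular Islamic calendar that is 26 Ramadan 973 AH.

26 Ramadan 973 AH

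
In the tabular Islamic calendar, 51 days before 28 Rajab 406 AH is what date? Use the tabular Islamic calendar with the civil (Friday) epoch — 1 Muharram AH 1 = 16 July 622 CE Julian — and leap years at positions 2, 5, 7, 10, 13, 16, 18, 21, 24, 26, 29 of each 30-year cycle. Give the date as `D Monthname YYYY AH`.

The starting date is JDN 2092162; 2092162 − 51 = 2092111.
JDN 2092111 corresponds to 6 Jumada al-Thani 406 AH.

6 Jumada al-Thani 406 AH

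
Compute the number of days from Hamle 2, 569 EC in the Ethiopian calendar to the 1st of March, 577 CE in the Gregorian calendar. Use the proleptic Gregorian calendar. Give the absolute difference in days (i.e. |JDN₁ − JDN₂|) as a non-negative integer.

JDN of the first date = 1931984.
JDN of the second date = 1931865.
|1931865 − 1931984| = 119.

119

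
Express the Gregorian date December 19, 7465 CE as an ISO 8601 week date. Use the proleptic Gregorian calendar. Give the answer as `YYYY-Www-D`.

7465-W51-2

The weekday is Tuesday (ISO weekday 2).
That Tuesday belongs to ISO week 51 of ISO year 7465.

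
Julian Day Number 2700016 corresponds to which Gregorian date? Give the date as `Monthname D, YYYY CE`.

Counting from JDN 2299161 = 15 Oct 1582 gives an offset of 400855 days.

April 16, 2680 CE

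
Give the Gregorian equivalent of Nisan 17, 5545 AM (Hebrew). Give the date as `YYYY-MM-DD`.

Both dates share Julian Day Number 2373105; in the Gregorian calendar that is 28 March 1785 CE.

1785-03-28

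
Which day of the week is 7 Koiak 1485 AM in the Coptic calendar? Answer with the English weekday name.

This is JDN 2367157 (14 December 1768 Gregorian).
Since JDN mod 7 = 2 (0 = Monday), the day is Wednesday.

Wednesday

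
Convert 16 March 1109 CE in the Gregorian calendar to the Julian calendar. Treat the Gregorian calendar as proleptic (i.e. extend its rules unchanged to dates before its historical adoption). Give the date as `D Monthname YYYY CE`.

At this point the Julian calendar is 7 days behind the Gregorian.
16 March 1109 Gregorian − 7 days → 9 March 1109 Julian.

9 March 1109 CE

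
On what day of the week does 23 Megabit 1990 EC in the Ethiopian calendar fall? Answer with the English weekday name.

Wednesday

In the Gregorian calendar this is 1 April 1998 (JDN 2450905).
Since JDN mod 7 = 2 (0 = Monday), the day is Wednesday.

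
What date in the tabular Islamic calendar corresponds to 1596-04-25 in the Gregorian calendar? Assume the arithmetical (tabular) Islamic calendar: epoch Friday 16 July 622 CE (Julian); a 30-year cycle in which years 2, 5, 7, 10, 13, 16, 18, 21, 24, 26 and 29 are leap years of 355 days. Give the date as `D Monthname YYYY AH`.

Julian Day Number of the source date = 2304102.
Converting JDN 2304102 to the tabular Islamic calendar gives 26 Sha'ban 1004 AH.

26 Sha'ban 1004 AH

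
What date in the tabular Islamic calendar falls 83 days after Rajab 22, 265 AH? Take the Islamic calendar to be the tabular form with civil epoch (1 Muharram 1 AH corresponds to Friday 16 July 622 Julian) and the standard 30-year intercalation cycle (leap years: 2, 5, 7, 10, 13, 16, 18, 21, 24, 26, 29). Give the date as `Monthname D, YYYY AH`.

Counting 83 days forward from JDN 2042191 reaches JDN 2042274, which is Shawwal 16, 265 AH.

Shawwal 16, 265 AH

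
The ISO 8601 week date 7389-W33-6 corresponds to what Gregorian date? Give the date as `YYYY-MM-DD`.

ISO week 1 of 7389 is the week containing the first Thursday of 7389.
Week 33, day 6 (Saturday) lands on 7389-08-15.

7389-08-15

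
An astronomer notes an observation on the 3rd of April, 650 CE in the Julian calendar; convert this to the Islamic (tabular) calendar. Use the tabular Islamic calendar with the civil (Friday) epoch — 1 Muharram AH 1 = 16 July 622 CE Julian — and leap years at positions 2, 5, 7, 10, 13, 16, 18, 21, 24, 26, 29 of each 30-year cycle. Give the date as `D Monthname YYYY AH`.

Both dates share Julian Day Number 1958563; in the tabular Islamic calendar that is 25 Rajab 29 AH.

25 Rajab 29 AH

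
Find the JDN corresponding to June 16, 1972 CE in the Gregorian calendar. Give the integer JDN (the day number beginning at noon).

JDN 2451545 is 1 January 2000 CE (Gregorian); the target day is −10060 days from there, so JDN = 2441485.

2441485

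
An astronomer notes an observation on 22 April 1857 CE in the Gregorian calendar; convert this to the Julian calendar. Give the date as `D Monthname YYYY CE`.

At this point the Julian calendar is 12 days behind the Gregorian.
22 April 1857 Gregorian − 12 days → 10 April 1857 Julian.

10 April 1857 CE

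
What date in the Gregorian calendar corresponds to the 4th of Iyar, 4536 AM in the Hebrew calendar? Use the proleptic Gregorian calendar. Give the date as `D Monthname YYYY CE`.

Both dates share Julian Day Number 2004610; in the Gregorian calendar that is 2 May 776 CE.

2 May 776 CE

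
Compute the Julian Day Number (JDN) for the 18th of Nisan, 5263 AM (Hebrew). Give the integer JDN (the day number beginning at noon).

In the proleptic Gregorian calendar the same day is 24 April 1503.
JDN 2299161 is 15 October 1582 CE (Gregorian); the target day is −29029 days from there, so JDN = 2270132.

2270132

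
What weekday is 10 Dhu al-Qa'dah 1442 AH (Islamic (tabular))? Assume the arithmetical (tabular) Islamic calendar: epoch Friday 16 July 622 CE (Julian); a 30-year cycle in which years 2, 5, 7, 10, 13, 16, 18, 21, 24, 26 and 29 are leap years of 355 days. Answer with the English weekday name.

This is JDN 2459386 (20 June 2021 Gregorian).
Since JDN mod 7 = 6 (0 = Monday), the day is Sunday.

Sunday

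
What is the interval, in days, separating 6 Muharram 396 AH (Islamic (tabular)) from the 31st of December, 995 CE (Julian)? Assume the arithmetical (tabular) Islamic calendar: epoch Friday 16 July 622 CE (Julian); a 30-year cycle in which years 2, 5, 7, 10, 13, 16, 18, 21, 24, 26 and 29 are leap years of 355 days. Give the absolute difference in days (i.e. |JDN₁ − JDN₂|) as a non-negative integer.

JDN of the first date = 2088420.
JDN of the second date = 2084846.
|2084846 − 2088420| = 3574.

3574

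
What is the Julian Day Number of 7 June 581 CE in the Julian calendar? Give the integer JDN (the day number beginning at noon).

1933426

Equivalently 9 June 581 (proleptic Gregorian).
JDN 2400001 is 17 November 1858 CE (Gregorian), MJD 0; the target day is −466575 days from there, so JDN = 1933426.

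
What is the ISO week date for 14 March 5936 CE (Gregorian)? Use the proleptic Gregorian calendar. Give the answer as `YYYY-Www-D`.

The weekday is Saturday (ISO weekday 6).
That Saturday belongs to ISO week 11 of ISO year 5936.

5936-W11-6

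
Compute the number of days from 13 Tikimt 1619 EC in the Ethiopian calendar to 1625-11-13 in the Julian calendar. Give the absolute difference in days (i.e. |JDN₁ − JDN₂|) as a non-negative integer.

JDN of the first date = 2315237.
JDN of the second date = 2314906.
|2314906 − 2315237| = 331.

331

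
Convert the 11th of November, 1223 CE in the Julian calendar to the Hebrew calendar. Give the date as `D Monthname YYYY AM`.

Julian Day Number of the source date = 2168073.
Converting JDN 2168073 to the Hebrew calendar gives 16 Kislev 4984 AM.

16 Kislev 4984 AM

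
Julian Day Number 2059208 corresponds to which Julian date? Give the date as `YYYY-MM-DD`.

0925-10-21

JDN 2059208 is 26 October 925 in the proleptic Gregorian calendar.
In the Julian calendar that day is 0925-10-21.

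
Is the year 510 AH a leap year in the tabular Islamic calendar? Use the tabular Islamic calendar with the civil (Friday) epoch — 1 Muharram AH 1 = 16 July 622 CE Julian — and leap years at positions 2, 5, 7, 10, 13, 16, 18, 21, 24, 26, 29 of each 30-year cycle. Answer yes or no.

no

Year 510 AH is year 30 of its 30-year cycle; leap positions are 2, 5, 7, 10, 13, 16, 18, 21, 24, 26, 29, so it is a common year (354 days).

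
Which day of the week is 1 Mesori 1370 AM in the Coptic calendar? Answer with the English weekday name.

In the Gregorian calendar this is 4 August 1654 (JDN 2325387).
JDN 2325387 mod 7 = 1, and JDN 0 was a Monday, so this is a Tuesday.

Tuesday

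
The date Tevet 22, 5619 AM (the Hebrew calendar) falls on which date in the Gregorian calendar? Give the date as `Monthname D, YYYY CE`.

December 29, 1858 CE

Both dates share Julian Day Number 2400043; in the Gregorian calendar that is 29 December 1858 CE.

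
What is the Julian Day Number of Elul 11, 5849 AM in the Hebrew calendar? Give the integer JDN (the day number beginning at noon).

2484281

In the Gregorian calendar the same day is 17 August 2089.
JDN 2299161 is 15 October 1582 CE (Gregorian); the target day is +185120 days from there, so JDN = 2484281.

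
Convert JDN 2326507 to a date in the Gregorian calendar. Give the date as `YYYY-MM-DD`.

Counting from JDN 2299161 = 15 Oct 1582 gives an offset of 27346 days.

1657-08-28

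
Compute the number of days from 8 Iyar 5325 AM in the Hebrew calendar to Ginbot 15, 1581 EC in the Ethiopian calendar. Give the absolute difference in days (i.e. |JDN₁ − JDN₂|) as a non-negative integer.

JDN of the first date = 2292773.
JDN of the second date = 2301570.
|2301570 − 2292773| = 8797.

8797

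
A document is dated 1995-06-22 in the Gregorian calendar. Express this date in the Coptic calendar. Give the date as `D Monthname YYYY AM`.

15 Paoni 1711 AM

Both dates share Julian Day Number 2449891; in the Coptic calendar that is 15 Paoni 1711 AM.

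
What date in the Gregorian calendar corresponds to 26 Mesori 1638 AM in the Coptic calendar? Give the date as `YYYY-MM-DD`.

1922-09-01

Julian Day Number of the source date = 2423299.
Converting JDN 2423299 to the Gregorian calendar gives 1 September 1922 CE.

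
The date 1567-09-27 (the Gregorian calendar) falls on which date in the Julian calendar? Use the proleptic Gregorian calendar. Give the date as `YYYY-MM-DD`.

1567-09-17

The Julian–Gregorian offset here is 10 days (Julian trailing).
27 September 1567 Gregorian − 10 days → 17 September 1567 Julian.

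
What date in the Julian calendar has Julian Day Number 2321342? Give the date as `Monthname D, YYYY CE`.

June 28, 1643 CE

JDN 2321342 is 8 July 1643 in the Gregorian calendar.
In the Julian calendar that day is June 28, 1643 CE.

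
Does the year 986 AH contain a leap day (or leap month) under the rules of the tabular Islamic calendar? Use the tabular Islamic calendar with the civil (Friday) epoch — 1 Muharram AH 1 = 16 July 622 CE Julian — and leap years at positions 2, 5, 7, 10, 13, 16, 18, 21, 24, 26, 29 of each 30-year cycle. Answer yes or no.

Year 986 AH is year 26 of its 30-year cycle; leap positions are 2, 5, 7, 10, 13, 16, 18, 21, 24, 26, 29, so it is a leap year (355 days).

yes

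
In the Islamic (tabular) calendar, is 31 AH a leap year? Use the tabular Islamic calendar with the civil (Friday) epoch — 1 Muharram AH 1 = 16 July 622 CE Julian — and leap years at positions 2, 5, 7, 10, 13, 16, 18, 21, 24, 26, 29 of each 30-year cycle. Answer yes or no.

no

Year 31 AH is year 1 of its 30-year cycle; leap positions are 2, 5, 7, 10, 13, 16, 18, 21, 24, 26, 29, so it is a common year (354 days).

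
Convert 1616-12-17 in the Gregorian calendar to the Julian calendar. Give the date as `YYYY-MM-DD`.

For dates in this range the Gregorian date is 10 days ahead of the Julian.
17 December 1616 Gregorian − 10 days → 7 December 1616 Julian.

1616-12-07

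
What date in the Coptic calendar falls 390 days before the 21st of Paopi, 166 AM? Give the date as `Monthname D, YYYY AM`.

The starting date is JDN 1885346; 1885346 − 390 = 1884956.
JDN 1884956 corresponds to Thout 26, 165 AM.

Thout 26, 165 AM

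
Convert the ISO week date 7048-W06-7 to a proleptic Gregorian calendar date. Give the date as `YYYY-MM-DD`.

7048-02-13

ISO week 1 of 7048 is the week containing the first Thursday of 7048.
Week 6, day 7 (Sunday) lands on 7048-02-13.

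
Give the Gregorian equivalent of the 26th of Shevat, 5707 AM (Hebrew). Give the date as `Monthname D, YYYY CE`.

Both dates share Julian Day Number 2432233; in the Gregorian calendar that is 16 February 1947 CE.

February 16, 1947 CE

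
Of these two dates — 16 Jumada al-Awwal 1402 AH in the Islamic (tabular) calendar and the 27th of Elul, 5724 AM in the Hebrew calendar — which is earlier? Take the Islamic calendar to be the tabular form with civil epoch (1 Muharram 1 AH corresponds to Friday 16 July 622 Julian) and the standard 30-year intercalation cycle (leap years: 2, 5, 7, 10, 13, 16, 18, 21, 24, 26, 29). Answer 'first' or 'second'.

second

First date → JDN 2445041; second date → JDN 2438643.
JDN 2438643 < JDN 2445041, so the second date is earlier.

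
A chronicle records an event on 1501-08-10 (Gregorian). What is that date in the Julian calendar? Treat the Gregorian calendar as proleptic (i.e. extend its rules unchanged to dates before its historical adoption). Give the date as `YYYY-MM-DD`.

At this point the Julian calendar is 10 days behind the Gregorian.
10 August 1501 Gregorian − 10 days → 31 July 1501 Julian.

1501-07-31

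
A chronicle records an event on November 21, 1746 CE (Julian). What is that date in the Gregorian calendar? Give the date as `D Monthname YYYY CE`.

2 December 1746 CE

The Julian–Gregorian offset here is 11 days (Julian trailing).
21 November 1746 Julian + 11 days → 2 December 1746 Gregorian.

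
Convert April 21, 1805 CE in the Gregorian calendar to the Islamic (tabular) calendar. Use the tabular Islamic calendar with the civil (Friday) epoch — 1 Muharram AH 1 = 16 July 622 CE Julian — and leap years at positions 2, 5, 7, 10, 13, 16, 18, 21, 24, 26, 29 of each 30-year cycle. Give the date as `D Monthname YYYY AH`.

Both dates share Julian Day Number 2380433; in the tabular Islamic calendar that is 21 Muharram 1220 AH.

21 Muharram 1220 AH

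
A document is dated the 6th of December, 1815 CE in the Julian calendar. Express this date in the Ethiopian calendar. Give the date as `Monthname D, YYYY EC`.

Julian Day Number of the source date = 2384326.
Converting JDN 2384326 to the Ethiopian calendar gives 9 Tahsas 1808 EC.

Tahsas 9, 1808 EC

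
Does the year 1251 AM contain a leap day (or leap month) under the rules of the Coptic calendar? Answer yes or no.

yes

1251 mod 4 = 3; in the Coptic calendar a year is leap when year mod 4 = 3, so it is a leap year.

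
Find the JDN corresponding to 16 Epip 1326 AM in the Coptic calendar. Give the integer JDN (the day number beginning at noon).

2309301

Equivalently 20 July 1610 (Gregorian).
JDN 2400001 is 17 November 1858 CE (Gregorian), MJD 0; the target day is −90700 days from there, so JDN = 2309301.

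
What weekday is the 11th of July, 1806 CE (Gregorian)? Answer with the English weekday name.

Since JDN mod 7 = 4 (0 = Monday), the day is Friday.

Friday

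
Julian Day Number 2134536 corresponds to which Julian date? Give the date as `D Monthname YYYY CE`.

16 January 1132 CE

The proleptic Gregorian equivalent of JDN 2134536 is 23 January 1132.
In the Julian calendar that day is 16 January 1132 CE.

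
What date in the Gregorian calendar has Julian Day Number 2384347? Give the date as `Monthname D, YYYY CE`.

JDN 2451545 is 1 Jan 2000; 2384347 is −67198 days from there.

January 8, 1816 CE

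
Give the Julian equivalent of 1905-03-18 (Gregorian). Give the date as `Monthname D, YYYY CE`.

March 5, 1905 CE

The Julian–Gregorian offset here is 13 days (Julian trailing).
18 March 1905 Gregorian − 13 days → 5 March 1905 Julian.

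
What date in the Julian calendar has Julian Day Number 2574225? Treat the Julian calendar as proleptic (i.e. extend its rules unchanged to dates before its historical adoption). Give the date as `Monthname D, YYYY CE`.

The Gregorian equivalent of JDN 2574225 is 21 November 2335.
In the Julian calendar that day is November 5, 2335 CE.

November 5, 2335 CE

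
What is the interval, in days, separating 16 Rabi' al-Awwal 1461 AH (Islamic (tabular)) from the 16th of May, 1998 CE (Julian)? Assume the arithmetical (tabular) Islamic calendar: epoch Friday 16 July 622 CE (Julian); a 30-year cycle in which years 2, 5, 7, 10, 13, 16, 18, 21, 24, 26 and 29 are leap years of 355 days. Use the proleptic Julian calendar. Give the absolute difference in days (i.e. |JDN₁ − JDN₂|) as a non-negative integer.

14926

JDN of the first date = 2465889.
JDN of the second date = 2450963.
|2450963 − 2465889| = 14926.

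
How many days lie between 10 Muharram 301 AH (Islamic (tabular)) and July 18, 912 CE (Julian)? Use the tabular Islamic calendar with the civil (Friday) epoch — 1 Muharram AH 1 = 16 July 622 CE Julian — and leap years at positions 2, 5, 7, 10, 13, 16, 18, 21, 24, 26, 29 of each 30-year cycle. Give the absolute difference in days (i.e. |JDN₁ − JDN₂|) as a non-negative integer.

JDN of the first date = 2054759.
JDN of the second date = 2054365.
|2054365 − 2054759| = 394.

394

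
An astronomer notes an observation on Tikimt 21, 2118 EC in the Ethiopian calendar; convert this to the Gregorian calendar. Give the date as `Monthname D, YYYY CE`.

Julian Day Number of the source date = 2497505.
Converting JDN 2497505 to the Gregorian calendar gives 1 November 2125 CE.

November 1, 2125 CE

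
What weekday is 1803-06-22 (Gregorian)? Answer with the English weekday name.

Wednesday

Since JDN mod 7 = 2 (0 = Monday), the day is Wednesday.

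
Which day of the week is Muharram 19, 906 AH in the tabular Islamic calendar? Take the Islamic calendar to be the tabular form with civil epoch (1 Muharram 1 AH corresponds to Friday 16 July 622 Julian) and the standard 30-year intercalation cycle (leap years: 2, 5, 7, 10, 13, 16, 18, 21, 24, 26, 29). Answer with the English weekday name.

Saturday

In the proleptic Gregorian calendar this is 25 August 1500 (JDN 2269160).
2269160 ≡ 5 (mod 7); counting from Monday = 0 gives Saturday.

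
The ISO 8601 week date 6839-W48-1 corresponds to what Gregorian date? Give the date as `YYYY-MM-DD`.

6839-11-28

ISO week 1 of 6839 is the week containing the first Thursday of 6839.
Week 48, day 1 (Monday) lands on 6839-11-28.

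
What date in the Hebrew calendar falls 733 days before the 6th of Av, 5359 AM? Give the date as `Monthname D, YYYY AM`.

Av 10, 5357 AM

The starting date is JDN 2305291; 2305291 − 733 = 2304558.
JDN 2304558 corresponds to Av 10, 5357 AM.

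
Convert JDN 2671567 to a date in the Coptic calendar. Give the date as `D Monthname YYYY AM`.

JDN 2671567 is 27 May 2602 in the Gregorian calendar.
In the Coptic calendar that day is 14 Pashons 2318 AM.

14 Pashons 2318 AM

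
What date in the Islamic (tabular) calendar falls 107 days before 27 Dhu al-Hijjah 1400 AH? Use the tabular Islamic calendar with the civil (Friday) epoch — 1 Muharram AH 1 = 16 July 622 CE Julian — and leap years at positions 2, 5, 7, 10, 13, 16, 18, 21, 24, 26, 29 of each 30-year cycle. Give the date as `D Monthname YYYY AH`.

JDN of 27 Dhu al-Hijjah 1400 AH = 2444550.
2444550 − 107 = 2444443.
JDN 2444443 in the tabular Islamic calendar is 9 Ramadan 1400 AH.

9 Ramadan 1400 AH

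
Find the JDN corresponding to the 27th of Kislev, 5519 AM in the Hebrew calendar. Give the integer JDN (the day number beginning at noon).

2363517

In the Gregorian calendar the same day is 27 December 1758.
JDN 2299161 is 15 October 1582 CE (Gregorian); the target day is +64356 days from there, so JDN = 2363517.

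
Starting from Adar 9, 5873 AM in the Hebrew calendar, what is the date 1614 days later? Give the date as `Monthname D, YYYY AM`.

Tammuz 28, 5877 AM

JDN of Adar 9, 5873 AM = 2492873.
2492873 + 1614 = 2494487.
JDN 2494487 in the Hebrew calendar is Tammuz 28, 5877 AM.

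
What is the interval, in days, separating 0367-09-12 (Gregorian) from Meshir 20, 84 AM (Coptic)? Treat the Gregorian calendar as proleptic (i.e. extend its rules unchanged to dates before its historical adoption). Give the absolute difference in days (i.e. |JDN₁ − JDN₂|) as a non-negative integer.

JDN of the first date = 1855358.
JDN of the second date = 1855515.
|1855515 − 1855358| = 157.

157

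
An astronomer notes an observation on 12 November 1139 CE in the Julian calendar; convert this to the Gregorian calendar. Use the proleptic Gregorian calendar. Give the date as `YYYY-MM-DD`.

1139-11-19

At this point the Julian calendar is 7 days behind the Gregorian.
12 November 1139 Julian + 7 days → 19 November 1139 Gregorian.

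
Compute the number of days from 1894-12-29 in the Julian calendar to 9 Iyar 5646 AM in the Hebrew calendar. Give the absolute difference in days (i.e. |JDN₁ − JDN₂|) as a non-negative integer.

JDN of the first date = 2413204.
JDN of the second date = 2410041.
|2410041 − 2413204| = 3163.

3163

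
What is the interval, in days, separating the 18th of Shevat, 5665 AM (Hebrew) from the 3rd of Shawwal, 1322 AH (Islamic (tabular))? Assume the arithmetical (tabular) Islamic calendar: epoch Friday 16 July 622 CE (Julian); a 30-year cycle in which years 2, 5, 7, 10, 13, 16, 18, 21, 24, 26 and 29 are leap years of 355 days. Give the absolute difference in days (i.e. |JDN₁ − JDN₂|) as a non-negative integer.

JDN of the first date = 2416870.
JDN of the second date = 2416826.
|2416826 − 2416870| = 44.

44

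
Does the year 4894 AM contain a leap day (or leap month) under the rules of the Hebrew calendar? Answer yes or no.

Hebrew year 4894 is year 11 of its 19-year Metonic cycle; leap years are at positions 3, 6, 8, 11, 14, 17, 19, so it is a leap year (13 months).

yes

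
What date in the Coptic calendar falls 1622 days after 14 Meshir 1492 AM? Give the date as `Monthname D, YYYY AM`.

Epip 25, 1496 AM

JDN of 14 Meshir 1492 AM = 2369781.
2369781 + 1622 = 2371403.
JDN 2371403 in the Coptic calendar is Epip 25, 1496 AM.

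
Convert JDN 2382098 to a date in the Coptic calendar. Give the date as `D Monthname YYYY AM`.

JDN 2382098 is 11 November 1809 in the Gregorian calendar.
In the Coptic calendar that day is 3 Hathor 1526 AM.

3 Hathor 1526 AM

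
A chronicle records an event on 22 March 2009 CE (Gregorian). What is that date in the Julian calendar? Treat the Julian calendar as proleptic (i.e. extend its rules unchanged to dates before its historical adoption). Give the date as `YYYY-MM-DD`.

At this point the Julian calendar is 13 days behind the Gregorian.
22 March 2009 Gregorian − 13 days → 9 March 2009 Julian.

2009-03-09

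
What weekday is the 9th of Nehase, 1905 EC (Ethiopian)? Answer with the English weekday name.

This is JDN 2419995 (15 August 1913 Gregorian).
JDN 2419995 mod 7 = 4, and JDN 0 was a Monday, so this is a Friday.

Friday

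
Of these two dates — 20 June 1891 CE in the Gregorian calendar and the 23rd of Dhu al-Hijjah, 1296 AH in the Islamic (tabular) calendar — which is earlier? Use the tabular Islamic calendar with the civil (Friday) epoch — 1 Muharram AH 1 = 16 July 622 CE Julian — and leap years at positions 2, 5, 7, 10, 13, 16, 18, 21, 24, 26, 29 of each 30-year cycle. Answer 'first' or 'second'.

The two dates have Julian Day Numbers 2411904 and 2407692 respectively.
Since 2407692 < 2411904, the second date comes first.

second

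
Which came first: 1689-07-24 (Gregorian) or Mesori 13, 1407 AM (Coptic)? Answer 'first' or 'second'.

Converting both to JDN: 2338160 vs 2338913; the smaller is the first.

first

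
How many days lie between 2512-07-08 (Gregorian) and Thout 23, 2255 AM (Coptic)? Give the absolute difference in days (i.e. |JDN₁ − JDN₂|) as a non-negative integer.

JDN of the first date = 2638738.
JDN of the second date = 2648325.
|2648325 − 2638738| = 9587.

9587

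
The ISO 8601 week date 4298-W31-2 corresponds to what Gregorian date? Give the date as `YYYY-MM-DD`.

ISO week 1 of 4298 is the week containing the first Thursday of 4298.
Week 31, day 2 (Tuesday) lands on 4298-08-02.

4298-08-02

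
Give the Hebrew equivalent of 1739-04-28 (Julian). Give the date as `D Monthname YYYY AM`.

1 Iyar 5499 AM

The source date corresponds to 9 May 1739 in the Gregorian calendar (JDN 2356345).
That day falls on 1 Iyar 5499 AM in the Hebrew calendar.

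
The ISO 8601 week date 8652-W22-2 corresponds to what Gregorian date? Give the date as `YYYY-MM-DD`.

8652-05-25

ISO week 1 of 8652 is the week containing the first Thursday of 8652.
Week 22, day 2 (Tuesday) lands on 8652-05-25.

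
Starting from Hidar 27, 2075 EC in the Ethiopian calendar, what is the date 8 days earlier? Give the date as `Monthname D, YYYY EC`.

The starting date is JDN 2481835; 2481835 − 8 = 2481827.
JDN 2481827 corresponds to Hidar 19, 2075 EC.

Hidar 19, 2075 EC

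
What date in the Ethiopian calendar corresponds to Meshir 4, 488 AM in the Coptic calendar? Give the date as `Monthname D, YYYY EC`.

Both dates share Julian Day Number 2003060; in the Ethiopian calendar that is 4 Yekatit 764 EC.

Yekatit 4, 764 EC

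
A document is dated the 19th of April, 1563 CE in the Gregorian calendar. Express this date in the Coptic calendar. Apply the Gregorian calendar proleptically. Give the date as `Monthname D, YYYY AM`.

Parmouti 14, 1279 AM

Julian Day Number of the source date = 2292042.
Converting JDN 2292042 to the Coptic calendar gives 14 Parmouti 1279 AM.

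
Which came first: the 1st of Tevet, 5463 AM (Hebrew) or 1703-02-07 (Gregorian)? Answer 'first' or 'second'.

Converting both to JDN: 2343056 vs 2343105; the smaller is the first.

first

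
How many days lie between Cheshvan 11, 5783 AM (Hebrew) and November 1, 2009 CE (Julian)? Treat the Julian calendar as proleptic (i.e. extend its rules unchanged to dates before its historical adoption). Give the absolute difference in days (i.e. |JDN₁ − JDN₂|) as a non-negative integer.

4739

JDN of the first date = 2459889.
JDN of the second date = 2455150.
|2455150 − 2459889| = 4739.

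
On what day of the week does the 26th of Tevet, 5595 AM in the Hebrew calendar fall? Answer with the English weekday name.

Tuesday

Equivalently 27 January 1835 Gregorian, JDN 2391306.
2391306 ≡ 1 (mod 7); counting from Monday = 0 gives Tuesday.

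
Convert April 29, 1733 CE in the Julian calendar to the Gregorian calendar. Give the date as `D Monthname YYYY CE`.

At this point the Julian calendar is 11 days behind the Gregorian.
29 April 1733 Julian + 11 days → 10 May 1733 Gregorian.

10 May 1733 CE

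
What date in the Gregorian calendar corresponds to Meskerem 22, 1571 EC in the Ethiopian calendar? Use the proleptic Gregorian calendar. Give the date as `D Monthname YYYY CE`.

29 September 1578 CE

Julian Day Number of the source date = 2297684.
Converting JDN 2297684 to the Gregorian calendar gives 29 September 1578 CE.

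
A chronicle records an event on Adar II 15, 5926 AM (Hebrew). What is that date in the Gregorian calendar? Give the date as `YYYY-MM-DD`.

Julian Day Number of the source date = 2512251.
Converting JDN 2512251 to the Gregorian calendar gives 17 March 2166 CE.

2166-03-17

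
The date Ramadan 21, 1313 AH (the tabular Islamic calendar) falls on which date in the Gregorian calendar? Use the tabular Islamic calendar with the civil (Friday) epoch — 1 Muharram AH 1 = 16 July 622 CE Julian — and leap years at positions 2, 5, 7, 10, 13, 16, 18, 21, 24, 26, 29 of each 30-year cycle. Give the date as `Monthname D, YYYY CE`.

Julian Day Number of the source date = 2413625.
Converting JDN 2413625 to the Gregorian calendar gives 6 March 1896 CE.

March 6, 1896 CE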